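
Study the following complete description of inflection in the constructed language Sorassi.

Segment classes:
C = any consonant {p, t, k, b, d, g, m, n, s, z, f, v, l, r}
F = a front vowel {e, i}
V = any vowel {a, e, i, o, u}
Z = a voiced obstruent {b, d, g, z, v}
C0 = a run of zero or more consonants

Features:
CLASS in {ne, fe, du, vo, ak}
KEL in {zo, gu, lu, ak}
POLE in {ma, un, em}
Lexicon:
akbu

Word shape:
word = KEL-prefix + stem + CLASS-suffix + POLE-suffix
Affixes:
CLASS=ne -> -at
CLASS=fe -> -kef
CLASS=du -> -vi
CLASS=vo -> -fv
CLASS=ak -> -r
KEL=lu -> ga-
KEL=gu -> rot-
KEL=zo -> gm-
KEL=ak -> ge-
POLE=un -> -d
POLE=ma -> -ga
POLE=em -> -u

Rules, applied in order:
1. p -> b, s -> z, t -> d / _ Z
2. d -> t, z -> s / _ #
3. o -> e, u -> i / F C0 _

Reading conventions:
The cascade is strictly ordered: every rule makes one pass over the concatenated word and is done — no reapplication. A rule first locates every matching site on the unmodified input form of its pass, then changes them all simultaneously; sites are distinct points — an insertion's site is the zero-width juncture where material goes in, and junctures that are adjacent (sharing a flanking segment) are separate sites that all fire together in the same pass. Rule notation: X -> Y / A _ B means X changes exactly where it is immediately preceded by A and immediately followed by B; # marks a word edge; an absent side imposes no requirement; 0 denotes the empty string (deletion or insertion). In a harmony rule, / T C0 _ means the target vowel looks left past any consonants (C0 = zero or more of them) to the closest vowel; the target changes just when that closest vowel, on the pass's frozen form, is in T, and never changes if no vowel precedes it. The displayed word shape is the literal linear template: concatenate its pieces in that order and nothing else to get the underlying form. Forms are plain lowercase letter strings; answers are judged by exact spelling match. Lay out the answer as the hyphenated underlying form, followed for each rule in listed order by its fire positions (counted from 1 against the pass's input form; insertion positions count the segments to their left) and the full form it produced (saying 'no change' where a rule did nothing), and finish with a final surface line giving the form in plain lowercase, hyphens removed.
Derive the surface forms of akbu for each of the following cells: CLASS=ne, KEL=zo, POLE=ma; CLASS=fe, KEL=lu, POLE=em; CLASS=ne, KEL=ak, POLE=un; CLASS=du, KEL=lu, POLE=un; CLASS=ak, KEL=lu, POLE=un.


cell CLASS=ne, KEL=zo, POLE=ma:
underlying: gm-akbu-at-ga
1. p -> b, s -> z, t -> d / _ Z: fires at position(s) 8: gmakbuadga
2. d -> t, z -> s / _ #: no change
3. o -> e, u -> i / F C0 _: no change
surface: gmakbuadga

cell CLASS=fe, KEL=lu, POLE=em:
underlying: ga-akbu-kef-u
1. p -> b, s -> z, t -> d / _ Z: no change
2. d -> t, z -> s / _ #: no change
3. o -> e, u -> i / F C0 _: fires at position(s) 10: gaakbukefi
surface: gaakbukefi

cell CLASS=ne, KEL=ak, POLE=un:
underlying: ge-akbu-at-d
1. p -> b, s -> z, t -> d / _ Z: fires at position(s) 8: geakbuadd
2. d -> t, z -> s / _ #: fires at position(s) 9: geakbuadt
3. o -> e, u -> i / F C0 _: no change
surface: geakbuadt

cell CLASS=du, KEL=lu, POLE=un:
underlying: ga-akbu-vi-d
1. p -> b, s -> z, t -> d / _ Z: no change
2. d -> t, z -> s / _ #: fires at position(s) 9: gaakbuvit
3. o -> e, u -> i / F C0 _: no change
surface: gaakbuvit

cell CLASS=ak, KEL=lu, POLE=un:
underlying: ga-akbu-r-d
1. p -> b, s -> z, t -> d / _ Z: no change
2. d -> t, z -> s / _ #: fires at position(s) 8: gaakburt
3. o -> e, u -> i / F C0 _: no change
surface: gaakburt


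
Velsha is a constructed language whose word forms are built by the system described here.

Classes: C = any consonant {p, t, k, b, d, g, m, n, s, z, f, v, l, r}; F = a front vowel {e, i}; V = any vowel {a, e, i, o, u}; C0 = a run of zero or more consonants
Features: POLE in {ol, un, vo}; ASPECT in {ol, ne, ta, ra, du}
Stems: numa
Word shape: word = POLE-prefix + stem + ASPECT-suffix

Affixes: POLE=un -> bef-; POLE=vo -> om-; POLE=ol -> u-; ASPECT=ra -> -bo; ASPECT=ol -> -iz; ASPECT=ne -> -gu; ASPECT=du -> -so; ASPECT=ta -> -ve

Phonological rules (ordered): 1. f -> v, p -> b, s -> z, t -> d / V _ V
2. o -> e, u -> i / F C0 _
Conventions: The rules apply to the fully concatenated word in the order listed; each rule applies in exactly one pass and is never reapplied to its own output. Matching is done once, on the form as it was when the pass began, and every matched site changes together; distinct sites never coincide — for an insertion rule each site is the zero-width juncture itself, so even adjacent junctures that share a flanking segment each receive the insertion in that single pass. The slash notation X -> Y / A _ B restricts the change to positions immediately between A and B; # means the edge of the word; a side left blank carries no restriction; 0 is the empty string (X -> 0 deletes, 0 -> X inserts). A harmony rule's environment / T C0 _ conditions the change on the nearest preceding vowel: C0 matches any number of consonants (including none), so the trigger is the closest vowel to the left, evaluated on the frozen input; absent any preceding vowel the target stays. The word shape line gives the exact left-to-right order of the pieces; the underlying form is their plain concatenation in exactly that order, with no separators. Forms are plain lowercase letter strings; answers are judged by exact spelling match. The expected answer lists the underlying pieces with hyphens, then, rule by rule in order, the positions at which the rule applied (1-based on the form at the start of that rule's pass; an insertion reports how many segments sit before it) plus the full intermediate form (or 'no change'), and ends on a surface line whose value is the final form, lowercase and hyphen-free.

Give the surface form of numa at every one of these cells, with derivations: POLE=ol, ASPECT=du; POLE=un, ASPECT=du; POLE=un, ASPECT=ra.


cell POLE=ol, ASPECT=du:
underlying: u-numa-so
1. f -> v, p -> b, s -> z, t -> d / V _ V: fires at position(s) 6: unumazo
2. o -> e, u -> i / F C0 _: no change
surface: unumazo

cell POLE=un, ASPECT=du:
underlying: bef-numa-so
1. f -> v, p -> b, s -> z, t -> d / V _ V: fires at position(s) 8: befnumazo
2. o -> e, u -> i / F C0 _: fires at position(s) 5: befnimazo
surface: befnimazo

cell POLE=un, ASPECT=ra:
underlying: bef-numa-bo
1. f -> v, p -> b, s -> z, t -> d / V _ V: no change
2. o -> e, u -> i / F C0 _: fires at position(s) 5: befnimabo
surface: befnimabo


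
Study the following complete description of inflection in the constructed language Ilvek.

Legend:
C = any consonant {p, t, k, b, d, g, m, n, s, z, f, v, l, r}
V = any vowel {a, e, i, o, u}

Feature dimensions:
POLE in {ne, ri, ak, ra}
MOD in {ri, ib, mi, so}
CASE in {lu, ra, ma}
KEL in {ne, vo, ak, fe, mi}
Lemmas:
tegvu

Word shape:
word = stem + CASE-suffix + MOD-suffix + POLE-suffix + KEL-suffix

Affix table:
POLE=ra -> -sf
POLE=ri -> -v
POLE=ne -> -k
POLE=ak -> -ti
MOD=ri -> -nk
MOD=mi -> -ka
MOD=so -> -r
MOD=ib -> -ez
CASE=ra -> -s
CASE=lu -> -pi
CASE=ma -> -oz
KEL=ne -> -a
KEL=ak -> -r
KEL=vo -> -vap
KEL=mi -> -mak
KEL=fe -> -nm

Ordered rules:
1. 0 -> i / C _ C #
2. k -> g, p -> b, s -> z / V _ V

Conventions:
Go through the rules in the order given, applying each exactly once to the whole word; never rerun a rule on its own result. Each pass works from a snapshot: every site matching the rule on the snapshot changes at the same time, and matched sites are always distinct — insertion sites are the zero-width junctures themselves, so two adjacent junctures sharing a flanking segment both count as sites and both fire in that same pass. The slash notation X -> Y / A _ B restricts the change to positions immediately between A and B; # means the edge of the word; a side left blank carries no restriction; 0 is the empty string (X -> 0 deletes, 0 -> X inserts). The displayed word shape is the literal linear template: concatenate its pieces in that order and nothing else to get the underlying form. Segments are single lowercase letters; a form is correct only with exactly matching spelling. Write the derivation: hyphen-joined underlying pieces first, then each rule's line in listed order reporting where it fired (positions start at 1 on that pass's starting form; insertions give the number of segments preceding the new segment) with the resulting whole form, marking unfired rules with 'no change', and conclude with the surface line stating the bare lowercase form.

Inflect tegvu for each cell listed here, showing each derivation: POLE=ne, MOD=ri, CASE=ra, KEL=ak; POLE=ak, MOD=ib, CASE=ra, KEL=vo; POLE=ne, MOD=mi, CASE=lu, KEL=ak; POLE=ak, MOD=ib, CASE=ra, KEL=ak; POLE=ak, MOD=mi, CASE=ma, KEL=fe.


cell POLE=ne, MOD=ri, CASE=ra, KEL=ak:
underlying: tegvu-s-nk-k-r
1. 0 -> i / C _ C #: inserts after position(s) 9: tegvusnkkir
2. k -> g, p -> b, s -> z / V _ V: no change
surface: tegvusnkkir

cell POLE=ak, MOD=ib, CASE=ra, KEL=vo:
underlying: tegvu-s-ez-ti-vap
1. 0 -> i / C _ C #: no change
2. k -> g, p -> b, s -> z / V _ V: fires at position(s) 6: tegvuzeztivap
surface: tegvuzeztivap

cell POLE=ne, MOD=mi, CASE=lu, KEL=ak:
underlying: tegvu-pi-ka-k-r
1. 0 -> i / C _ C #: inserts after position(s) 10: tegvupikakir
2. k -> g, p -> b, s -> z / V _ V: fires at position(s) 6, 8, 10: tegvubigagir
surface: tegvubigagir

cell POLE=ak, MOD=ib, CASE=ra, KEL=ak:
underlying: tegvu-s-ez-ti-r
1. 0 -> i / C _ C #: no change
2. k -> g, p -> b, s -> z / V _ V: fires at position(s) 6: tegvuzeztir
surface: tegvuzeztir

cell POLE=ak, MOD=mi, CASE=ma, KEL=fe:
underlying: tegvu-oz-ka-ti-nm
1. 0 -> i / C _ C #: inserts after position(s) 12: tegvuozkatinim
2. k -> g, p -> b, s -> z / V _ V: no change
surface: tegvuozkatinim


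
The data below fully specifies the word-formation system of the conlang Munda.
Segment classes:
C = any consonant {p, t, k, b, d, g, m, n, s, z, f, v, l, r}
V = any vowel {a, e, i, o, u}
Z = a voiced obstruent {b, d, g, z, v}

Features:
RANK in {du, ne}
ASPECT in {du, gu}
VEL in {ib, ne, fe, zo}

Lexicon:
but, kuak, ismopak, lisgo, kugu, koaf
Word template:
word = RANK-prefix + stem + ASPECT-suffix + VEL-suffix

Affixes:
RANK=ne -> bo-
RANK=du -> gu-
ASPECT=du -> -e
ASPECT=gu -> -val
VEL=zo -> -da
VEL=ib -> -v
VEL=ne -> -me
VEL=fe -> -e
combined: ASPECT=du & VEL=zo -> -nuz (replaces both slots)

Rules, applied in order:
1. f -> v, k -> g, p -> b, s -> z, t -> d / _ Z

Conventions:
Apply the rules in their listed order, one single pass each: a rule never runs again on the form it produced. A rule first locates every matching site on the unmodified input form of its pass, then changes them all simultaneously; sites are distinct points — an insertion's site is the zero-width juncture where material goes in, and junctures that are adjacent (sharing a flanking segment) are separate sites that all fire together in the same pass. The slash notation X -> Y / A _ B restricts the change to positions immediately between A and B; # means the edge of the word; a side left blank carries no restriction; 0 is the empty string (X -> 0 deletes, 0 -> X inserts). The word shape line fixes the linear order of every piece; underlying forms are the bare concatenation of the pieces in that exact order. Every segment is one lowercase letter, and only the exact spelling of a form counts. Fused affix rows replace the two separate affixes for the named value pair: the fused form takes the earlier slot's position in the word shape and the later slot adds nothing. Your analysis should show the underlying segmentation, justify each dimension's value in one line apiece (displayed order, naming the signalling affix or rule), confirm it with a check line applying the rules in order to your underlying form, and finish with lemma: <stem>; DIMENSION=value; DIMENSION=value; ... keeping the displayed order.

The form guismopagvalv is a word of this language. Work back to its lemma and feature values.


underlying: gu-ismopak-val-v
RANK=du - signalled by the affix gu-
ASPECT=gu - signalled by the affix -val
VEL=ib - signalled by the affix -v
check: guismopakvalv -> guismopagvalv
lemma: ismopak; RANK=du; ASPECT=gu; VEL=ib


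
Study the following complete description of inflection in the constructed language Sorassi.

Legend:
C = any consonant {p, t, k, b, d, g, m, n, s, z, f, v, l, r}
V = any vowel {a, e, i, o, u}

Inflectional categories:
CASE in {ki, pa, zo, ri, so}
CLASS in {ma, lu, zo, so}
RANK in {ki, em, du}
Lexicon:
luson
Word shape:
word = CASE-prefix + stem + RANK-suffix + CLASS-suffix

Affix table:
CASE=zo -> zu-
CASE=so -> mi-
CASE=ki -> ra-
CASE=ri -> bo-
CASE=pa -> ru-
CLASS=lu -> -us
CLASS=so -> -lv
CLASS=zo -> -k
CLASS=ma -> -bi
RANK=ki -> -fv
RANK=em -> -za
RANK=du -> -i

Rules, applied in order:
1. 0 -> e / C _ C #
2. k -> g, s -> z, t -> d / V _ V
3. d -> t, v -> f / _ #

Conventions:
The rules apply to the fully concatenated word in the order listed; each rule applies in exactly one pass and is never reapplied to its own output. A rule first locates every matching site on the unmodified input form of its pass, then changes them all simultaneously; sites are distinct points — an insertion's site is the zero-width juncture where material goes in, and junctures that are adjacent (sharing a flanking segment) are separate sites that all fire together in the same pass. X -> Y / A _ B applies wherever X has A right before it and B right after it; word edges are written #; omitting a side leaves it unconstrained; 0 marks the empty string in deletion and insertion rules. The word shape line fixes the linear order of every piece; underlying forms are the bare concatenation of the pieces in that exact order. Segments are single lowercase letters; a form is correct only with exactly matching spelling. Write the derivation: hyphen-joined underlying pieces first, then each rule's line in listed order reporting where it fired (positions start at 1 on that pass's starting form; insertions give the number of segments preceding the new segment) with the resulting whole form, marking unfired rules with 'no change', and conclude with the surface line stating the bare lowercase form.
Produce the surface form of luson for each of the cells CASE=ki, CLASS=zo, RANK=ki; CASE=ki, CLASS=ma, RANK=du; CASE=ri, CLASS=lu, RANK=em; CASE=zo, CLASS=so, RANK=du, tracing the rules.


cell CASE=ki, CLASS=zo, RANK=ki:
underlying: ra-luson-fv-k
1. 0 -> e / C _ C #: inserts after position(s) 9: ralusonfvek
2. k -> g, s -> z, t -> d / V _ V: fires at position(s) 5: raluzonfvek
3. d -> t, v -> f / _ #: no change
surface: raluzonfvek

cell CASE=ki, CLASS=ma, RANK=du:
underlying: ra-luson-i-bi
1. 0 -> e / C _ C #: no change
2. k -> g, s -> z, t -> d / V _ V: fires at position(s) 5: raluzonibi
3. d -> t, v -> f / _ #: no change
surface: raluzonibi

cell CASE=ri, CLASS=lu, RANK=em:
underlying: bo-luson-za-us
1. 0 -> e / C _ C #: no change
2. k -> g, s -> z, t -> d / V _ V: fires at position(s) 5: boluzonzaus
3. d -> t, v -> f / _ #: no change
surface: boluzonzaus

cell CASE=zo, CLASS=so, RANK=du:
underlying: zu-luson-i-lv
1. 0 -> e / C _ C #: inserts after position(s) 9: zulusonilev
2. k -> g, s -> z, t -> d / V _ V: fires at position(s) 5: zuluzonilev
3. d -> t, v -> f / _ #: fires at position(s) 11: zuluzonilef
surface: zuluzonilef


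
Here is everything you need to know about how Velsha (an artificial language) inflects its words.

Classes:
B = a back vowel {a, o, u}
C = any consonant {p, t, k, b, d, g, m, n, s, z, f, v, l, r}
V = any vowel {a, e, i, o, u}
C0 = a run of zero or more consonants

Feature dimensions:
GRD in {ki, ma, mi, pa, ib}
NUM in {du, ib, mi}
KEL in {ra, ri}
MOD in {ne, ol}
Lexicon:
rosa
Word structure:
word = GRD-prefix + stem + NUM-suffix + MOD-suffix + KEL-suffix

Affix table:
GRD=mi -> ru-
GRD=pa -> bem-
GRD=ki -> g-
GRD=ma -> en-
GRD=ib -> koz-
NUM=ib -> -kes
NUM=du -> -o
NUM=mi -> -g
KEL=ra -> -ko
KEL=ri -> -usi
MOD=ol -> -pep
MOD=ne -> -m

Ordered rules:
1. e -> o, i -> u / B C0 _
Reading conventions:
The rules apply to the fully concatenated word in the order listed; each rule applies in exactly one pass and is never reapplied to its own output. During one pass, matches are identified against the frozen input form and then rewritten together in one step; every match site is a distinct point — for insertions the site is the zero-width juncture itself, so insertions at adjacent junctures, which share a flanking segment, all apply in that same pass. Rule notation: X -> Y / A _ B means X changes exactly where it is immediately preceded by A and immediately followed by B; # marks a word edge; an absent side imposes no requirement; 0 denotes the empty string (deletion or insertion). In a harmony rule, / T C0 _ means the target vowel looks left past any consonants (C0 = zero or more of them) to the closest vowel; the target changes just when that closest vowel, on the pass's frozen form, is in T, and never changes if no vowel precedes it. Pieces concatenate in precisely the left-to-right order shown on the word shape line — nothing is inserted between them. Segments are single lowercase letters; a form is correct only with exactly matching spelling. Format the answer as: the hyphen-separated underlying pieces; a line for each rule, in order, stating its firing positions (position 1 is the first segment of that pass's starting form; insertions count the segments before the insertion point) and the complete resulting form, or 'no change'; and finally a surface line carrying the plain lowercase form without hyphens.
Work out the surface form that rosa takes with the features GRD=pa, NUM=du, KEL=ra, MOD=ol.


underlying: bem-rosa-o-pep-ko
1. e -> o, i -> u / B C0 _: fires at position(s) 10: bemrosaopopko
surface: bemrosaopopko


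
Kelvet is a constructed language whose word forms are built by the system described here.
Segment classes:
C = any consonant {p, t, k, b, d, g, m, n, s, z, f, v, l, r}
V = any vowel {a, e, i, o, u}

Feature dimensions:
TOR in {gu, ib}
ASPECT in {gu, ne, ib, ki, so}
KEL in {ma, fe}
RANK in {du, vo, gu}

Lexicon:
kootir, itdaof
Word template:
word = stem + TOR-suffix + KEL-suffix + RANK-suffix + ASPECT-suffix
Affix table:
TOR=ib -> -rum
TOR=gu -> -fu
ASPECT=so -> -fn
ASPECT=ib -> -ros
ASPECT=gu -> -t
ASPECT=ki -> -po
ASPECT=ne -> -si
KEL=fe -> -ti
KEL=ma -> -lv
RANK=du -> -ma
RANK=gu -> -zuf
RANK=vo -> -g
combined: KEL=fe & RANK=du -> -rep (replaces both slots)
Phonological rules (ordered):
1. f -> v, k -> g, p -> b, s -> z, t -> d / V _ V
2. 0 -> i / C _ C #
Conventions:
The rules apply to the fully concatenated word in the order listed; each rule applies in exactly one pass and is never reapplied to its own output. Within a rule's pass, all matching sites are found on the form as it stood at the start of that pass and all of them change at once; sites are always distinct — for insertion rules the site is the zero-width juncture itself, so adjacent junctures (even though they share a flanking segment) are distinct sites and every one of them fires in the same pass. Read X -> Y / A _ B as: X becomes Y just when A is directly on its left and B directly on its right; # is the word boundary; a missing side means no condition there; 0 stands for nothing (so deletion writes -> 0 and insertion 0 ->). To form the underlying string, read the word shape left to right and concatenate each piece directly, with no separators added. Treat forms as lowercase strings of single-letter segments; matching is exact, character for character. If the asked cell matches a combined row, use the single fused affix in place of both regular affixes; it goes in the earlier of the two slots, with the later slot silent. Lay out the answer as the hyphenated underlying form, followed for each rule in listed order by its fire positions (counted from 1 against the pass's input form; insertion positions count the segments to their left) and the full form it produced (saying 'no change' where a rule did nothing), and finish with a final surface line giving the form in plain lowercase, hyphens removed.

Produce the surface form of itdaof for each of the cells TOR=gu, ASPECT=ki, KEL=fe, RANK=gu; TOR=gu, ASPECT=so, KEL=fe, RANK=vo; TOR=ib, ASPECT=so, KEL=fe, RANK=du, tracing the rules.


cell TOR=gu, ASPECT=ki, KEL=fe, RANK=gu:
underlying: itdaof-fu-ti-zuf-po
1. f -> v, k -> g, p -> b, s -> z, t -> d / V _ V: fires at position(s) 9: itdaoffudizufpo
2. 0 -> i / C _ C #: no change
surface: itdaoffudizufpo

cell TOR=gu, ASPECT=so, KEL=fe, RANK=vo:
underlying: itdaof-fu-ti-g-fn
1. f -> v, k -> g, p -> b, s -> z, t -> d / V _ V: fires at position(s) 9: itdaoffudigfn
2. 0 -> i / C _ C #: inserts after position(s) 12: itdaoffudigfin
surface: itdaoffudigfin

cell TOR=ib, ASPECT=so, KEL=fe, RANK=du:
underlying: itdaof-rum-rep-fn
1. f -> v, k -> g, p -> b, s -> z, t -> d / V _ V: no change
2. 0 -> i / C _ C #: inserts after position(s) 13: itdaofrumrepfin
surface: itdaofrumrepfin


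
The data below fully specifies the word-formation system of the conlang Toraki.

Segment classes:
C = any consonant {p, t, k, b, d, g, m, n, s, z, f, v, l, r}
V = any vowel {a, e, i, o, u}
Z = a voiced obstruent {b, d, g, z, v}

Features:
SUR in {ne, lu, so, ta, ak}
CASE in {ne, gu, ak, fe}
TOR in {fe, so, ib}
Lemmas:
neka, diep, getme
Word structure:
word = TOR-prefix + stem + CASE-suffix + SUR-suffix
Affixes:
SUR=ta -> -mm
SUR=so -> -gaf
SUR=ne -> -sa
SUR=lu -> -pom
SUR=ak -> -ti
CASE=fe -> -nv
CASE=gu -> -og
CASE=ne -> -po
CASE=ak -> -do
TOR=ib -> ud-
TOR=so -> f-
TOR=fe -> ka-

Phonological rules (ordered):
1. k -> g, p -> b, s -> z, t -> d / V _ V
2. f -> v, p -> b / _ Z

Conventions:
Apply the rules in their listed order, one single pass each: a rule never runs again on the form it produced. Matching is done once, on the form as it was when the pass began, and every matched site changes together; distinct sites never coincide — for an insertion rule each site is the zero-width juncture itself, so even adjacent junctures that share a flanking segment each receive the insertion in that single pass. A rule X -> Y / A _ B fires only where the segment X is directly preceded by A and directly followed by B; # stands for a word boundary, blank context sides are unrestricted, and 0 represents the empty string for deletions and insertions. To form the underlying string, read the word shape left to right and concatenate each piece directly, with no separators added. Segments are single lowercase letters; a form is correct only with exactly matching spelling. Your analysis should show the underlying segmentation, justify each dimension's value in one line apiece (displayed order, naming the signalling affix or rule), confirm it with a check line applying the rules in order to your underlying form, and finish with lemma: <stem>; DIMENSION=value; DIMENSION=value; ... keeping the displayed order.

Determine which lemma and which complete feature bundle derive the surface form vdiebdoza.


underlying: f-diep-do-sa
SUR=ne - signalled by the affix -sa
CASE=ak - signalled by the affix -do
TOR=so - signalled by the affix f-
check: fdiepdosa -> fdiepdoza -> vdiebdoza
lemma: diep; SUR=ne; CASE=ak; TOR=so


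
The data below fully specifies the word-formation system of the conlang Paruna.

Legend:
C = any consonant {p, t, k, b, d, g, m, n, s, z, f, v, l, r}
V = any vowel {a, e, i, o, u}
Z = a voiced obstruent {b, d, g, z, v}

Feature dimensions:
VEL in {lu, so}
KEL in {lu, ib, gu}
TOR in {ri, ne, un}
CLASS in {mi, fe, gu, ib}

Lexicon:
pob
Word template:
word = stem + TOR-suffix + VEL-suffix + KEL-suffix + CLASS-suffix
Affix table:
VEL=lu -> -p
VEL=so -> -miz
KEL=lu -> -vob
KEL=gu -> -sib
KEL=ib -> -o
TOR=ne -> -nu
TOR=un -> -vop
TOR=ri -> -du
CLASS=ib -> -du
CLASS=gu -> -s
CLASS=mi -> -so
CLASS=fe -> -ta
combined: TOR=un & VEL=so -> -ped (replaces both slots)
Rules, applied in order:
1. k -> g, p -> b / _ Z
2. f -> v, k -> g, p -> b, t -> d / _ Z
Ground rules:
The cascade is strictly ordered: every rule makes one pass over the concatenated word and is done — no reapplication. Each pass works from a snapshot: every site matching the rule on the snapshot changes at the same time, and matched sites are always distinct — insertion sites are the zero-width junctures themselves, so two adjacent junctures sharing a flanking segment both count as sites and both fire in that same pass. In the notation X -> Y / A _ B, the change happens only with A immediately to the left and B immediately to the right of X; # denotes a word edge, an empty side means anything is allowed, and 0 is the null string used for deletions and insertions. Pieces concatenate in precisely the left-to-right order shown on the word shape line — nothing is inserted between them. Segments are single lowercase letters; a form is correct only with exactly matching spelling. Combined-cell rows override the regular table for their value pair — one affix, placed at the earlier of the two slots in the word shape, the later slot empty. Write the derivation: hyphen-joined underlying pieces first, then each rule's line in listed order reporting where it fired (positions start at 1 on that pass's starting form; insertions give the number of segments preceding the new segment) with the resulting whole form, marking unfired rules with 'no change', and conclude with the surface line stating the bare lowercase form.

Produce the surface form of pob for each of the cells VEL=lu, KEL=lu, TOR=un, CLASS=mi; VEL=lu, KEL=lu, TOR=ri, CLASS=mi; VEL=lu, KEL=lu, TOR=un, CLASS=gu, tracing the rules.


cell VEL=lu, KEL=lu, TOR=un, CLASS=mi:
underlying: pob-vop-p-vob-so
1. k -> g, p -> b / _ Z: fires at position(s) 7: pobvopbvobso
2. f -> v, k -> g, p -> b, t -> d / _ Z: fires at position(s) 6: pobvobbvobso
surface: pobvobbvobso

cell VEL=lu, KEL=lu, TOR=ri, CLASS=mi:
underlying: pob-du-p-vob-so
1. k -> g, p -> b / _ Z: fires at position(s) 6: pobdubvobso
2. f -> v, k -> g, p -> b, t -> d / _ Z: no change
surface: pobdubvobso

cell VEL=lu, KEL=lu, TOR=un, CLASS=gu:
underlying: pob-vop-p-vob-s
1. k -> g, p -> b / _ Z: fires at position(s) 7: pobvopbvobs
2. f -> v, k -> g, p -> b, t -> d / _ Z: fires at position(s) 6: pobvobbvobs
surface: pobvobbvobs


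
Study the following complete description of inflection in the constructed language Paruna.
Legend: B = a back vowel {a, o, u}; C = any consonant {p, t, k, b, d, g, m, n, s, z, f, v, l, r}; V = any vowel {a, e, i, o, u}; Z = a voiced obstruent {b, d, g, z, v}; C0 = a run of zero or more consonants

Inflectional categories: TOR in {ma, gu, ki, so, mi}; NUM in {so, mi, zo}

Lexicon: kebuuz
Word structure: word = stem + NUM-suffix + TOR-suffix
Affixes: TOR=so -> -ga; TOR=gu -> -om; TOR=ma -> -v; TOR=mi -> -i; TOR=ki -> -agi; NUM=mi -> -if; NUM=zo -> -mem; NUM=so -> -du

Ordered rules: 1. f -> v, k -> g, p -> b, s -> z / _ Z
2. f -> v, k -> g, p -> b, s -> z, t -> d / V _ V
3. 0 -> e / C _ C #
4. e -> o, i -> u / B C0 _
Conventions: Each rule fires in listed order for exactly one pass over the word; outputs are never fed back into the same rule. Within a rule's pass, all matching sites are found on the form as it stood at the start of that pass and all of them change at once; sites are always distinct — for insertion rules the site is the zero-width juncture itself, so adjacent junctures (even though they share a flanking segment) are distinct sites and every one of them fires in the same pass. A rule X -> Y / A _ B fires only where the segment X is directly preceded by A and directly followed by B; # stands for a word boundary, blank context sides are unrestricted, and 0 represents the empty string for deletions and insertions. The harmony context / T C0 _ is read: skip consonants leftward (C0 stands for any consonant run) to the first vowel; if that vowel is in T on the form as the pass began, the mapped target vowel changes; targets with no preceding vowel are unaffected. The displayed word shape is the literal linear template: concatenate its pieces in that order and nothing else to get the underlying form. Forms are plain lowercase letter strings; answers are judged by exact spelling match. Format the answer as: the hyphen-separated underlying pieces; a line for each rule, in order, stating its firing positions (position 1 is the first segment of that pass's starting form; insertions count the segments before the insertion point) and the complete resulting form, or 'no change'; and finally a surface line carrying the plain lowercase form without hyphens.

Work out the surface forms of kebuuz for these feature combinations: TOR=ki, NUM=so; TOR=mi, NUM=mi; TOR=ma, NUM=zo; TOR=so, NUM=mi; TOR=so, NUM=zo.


cell TOR=ki, NUM=so:
underlying: kebuuz-du-agi
1. f -> v, k -> g, p -> b, s -> z / _ Z: no change
2. f -> v, k -> g, p -> b, s -> z, t -> d / V _ V: no change
3. 0 -> e / C _ C #: no change
4. e -> o, i -> u / B C0 _: fires at position(s) 11: kebuuzduagu
surface: kebuuzduagu

cell TOR=mi, NUM=mi:
underlying: kebuuz-if-i
1. f -> v, k -> g, p -> b, s -> z / _ Z: no change
2. f -> v, k -> g, p -> b, s -> z, t -> d / V _ V: fires at position(s) 8: kebuuzivi
3. 0 -> e / C _ C #: no change
4. e -> o, i -> u / B C0 _: fires at position(s) 7: kebuuzuvi
surface: kebuuzuvi

cell TOR=ma, NUM=zo:
underlying: kebuuz-mem-v
1. f -> v, k -> g, p -> b, s -> z / _ Z: no change
2. f -> v, k -> g, p -> b, s -> z, t -> d / V _ V: no change
3. 0 -> e / C _ C #: inserts after position(s) 9: kebuuzmemev
4. e -> o, i -> u / B C0 _: fires at position(s) 8: kebuuzmomev
surface: kebuuzmomev

cell TOR=so, NUM=mi:
underlying: kebuuz-if-ga
1. f -> v, k -> g, p -> b, s -> z / _ Z: fires at position(s) 8: kebuuzivga
2. f -> v, k -> g, p -> b, s -> z, t -> d / V _ V: no change
3. 0 -> e / C _ C #: no change
4. e -> o, i -> u / B C0 _: fires at position(s) 7: kebuuzuvga
surface: kebuuzuvga

cell TOR=so, NUM=zo:
underlying: kebuuz-mem-ga
1. f -> v, k -> g, p -> b, s -> z / _ Z: no change
2. f -> v, k -> g, p -> b, s -> z, t -> d / V _ V: no change
3. 0 -> e / C _ C #: no change
4. e -> o, i -> u / B C0 _: fires at position(s) 8: kebuuzmomga
surface: kebuuzmomga


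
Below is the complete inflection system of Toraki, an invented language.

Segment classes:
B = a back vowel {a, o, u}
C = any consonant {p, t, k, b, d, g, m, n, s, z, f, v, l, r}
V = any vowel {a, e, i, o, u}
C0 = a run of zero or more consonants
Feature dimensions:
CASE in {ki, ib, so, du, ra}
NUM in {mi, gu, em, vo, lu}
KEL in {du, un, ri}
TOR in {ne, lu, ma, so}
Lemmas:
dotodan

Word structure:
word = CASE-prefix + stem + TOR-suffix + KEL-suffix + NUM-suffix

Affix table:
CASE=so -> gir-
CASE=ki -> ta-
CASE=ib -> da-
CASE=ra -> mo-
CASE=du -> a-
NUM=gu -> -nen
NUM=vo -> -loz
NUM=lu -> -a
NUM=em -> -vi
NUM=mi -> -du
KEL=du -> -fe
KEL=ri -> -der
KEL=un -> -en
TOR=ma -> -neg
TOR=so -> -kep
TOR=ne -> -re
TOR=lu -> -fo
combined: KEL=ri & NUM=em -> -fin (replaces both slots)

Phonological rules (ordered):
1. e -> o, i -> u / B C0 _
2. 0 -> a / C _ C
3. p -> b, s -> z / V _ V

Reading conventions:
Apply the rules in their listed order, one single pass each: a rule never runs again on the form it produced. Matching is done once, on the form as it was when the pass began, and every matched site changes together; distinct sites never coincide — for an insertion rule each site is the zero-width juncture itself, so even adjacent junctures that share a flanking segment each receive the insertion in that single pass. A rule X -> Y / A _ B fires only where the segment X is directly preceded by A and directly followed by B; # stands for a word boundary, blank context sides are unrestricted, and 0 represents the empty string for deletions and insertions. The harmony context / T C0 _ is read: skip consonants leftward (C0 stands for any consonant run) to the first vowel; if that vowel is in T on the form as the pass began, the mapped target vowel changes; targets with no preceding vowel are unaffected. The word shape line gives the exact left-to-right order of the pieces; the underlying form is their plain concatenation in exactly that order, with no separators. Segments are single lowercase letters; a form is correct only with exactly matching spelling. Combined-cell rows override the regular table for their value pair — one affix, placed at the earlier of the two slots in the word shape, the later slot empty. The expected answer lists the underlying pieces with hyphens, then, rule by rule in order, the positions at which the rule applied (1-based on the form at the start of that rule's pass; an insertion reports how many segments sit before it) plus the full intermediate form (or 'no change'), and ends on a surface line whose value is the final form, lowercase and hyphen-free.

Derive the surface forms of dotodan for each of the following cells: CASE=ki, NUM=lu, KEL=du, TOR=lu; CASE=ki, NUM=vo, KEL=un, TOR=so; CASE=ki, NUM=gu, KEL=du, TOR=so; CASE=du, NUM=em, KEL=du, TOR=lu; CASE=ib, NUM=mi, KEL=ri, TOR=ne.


cell CASE=ki, NUM=lu, KEL=du, TOR=lu:
underlying: ta-dotodan-fo-fe-a
1. e -> o, i -> u / B C0 _: fires at position(s) 13: tadotodanfofoa
2. 0 -> a / C _ C: inserts after position(s) 9: tadotodanafofoa
3. p -> b, s -> z / V _ V: no change
surface: tadotodanafofoa

cell CASE=ki, NUM=vo, KEL=un, TOR=so:
underlying: ta-dotodan-kep-en-loz
1. e -> o, i -> u / B C0 _: fires at position(s) 11: tadotodankopenloz
2. 0 -> a / C _ C: inserts after position(s) 9, 14: tadotodanakopenaloz
3. p -> b, s -> z / V _ V: fires at position(s) 13: tadotodanakobenaloz
surface: tadotodanakobenaloz

cell CASE=ki, NUM=gu, KEL=du, TOR=so:
underlying: ta-dotodan-kep-fe-nen
1. e -> o, i -> u / B C0 _: fires at position(s) 11: tadotodankopfenen
2. 0 -> a / C _ C: inserts after position(s) 9, 12: tadotodanakopafenen
3. p -> b, s -> z / V _ V: fires at position(s) 13: tadotodanakobafenen
surface: tadotodanakobafenen

cell CASE=du, NUM=em, KEL=du, TOR=lu:
underlying: a-dotodan-fo-fe-vi
1. e -> o, i -> u / B C0 _: fires at position(s) 12: adotodanfofovi
2. 0 -> a / C _ C: inserts after position(s) 8: adotodanafofovi
3. p -> b, s -> z / V _ V: no change
surface: adotodanafofovi

cell CASE=ib, NUM=mi, KEL=ri, TOR=ne:
underlying: da-dotodan-re-der-du
1. e -> o, i -> u / B C0 _: fires at position(s) 11: dadotodanroderdu
2. 0 -> a / C _ C: inserts after position(s) 9, 14: dadotodanaroderadu
3. p -> b, s -> z / V _ V: no change
surface: dadotodanaroderadu


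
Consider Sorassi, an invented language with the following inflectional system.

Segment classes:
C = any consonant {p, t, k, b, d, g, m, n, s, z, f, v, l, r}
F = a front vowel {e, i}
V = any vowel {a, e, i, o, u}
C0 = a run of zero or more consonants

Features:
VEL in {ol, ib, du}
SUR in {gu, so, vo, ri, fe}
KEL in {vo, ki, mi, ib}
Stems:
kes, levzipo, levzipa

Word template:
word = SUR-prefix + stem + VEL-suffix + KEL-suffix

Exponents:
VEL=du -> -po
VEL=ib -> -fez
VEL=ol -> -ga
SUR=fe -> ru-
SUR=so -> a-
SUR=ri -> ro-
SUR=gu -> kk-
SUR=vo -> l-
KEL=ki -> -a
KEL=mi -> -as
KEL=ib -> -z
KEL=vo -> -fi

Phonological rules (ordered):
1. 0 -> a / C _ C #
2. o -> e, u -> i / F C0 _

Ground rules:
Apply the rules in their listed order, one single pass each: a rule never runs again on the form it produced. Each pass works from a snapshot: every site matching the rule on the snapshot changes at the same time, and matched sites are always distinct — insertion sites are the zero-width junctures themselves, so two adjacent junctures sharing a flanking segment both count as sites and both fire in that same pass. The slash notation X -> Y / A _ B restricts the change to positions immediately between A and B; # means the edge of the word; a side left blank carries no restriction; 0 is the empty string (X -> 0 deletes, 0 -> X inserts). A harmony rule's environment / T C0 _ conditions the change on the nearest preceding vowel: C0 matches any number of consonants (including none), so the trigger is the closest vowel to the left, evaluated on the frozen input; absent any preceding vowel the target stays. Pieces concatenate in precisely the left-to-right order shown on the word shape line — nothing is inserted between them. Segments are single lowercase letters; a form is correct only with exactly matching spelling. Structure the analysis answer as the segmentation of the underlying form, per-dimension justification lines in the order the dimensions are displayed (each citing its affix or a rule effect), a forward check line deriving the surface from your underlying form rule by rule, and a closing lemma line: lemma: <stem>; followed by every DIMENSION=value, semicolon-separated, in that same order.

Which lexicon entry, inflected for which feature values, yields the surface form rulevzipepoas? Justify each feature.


underlying: ru-levzipo-po-as
VEL=du - signalled by the affix -po
SUR=fe - signalled by the affix ru-
KEL=mi - signalled by the affix -as
check: rulevzipopoas -> rulevzipopoas -> rulevzipepoas
lemma: levzipo; VEL=du; SUR=fe; KEL=mi


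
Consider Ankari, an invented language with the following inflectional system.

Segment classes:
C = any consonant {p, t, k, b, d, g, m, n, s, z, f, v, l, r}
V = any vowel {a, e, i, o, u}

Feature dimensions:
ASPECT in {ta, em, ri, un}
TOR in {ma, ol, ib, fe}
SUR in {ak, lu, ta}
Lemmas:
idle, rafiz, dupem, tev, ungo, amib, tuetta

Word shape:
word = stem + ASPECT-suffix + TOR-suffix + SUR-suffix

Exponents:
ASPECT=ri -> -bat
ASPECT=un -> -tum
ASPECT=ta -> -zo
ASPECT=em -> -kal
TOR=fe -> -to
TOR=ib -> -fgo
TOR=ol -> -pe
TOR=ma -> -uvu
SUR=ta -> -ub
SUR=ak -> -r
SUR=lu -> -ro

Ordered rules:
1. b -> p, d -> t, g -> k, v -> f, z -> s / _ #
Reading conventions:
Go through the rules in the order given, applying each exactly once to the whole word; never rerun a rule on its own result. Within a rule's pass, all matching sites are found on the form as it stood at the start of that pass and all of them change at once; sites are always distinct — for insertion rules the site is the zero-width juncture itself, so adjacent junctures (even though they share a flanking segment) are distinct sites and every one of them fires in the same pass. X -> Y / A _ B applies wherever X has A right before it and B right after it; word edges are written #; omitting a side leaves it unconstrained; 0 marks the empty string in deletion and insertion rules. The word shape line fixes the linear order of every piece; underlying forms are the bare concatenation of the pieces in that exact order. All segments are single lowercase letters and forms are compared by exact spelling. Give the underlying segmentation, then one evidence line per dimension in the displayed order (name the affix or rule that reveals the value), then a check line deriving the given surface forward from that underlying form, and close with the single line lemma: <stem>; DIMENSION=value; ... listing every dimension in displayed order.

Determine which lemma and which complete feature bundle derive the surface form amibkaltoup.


underlying: amib-kal-to-ub
ASPECT=em - signalled by the affix -kal
TOR=fe - signalled by the affix -to
SUR=ta - signalled by the affix -ub
check: amibkaltoub -> amibkaltoup
lemma: amib; ASPECT=em; TOR=fe; SUR=ta


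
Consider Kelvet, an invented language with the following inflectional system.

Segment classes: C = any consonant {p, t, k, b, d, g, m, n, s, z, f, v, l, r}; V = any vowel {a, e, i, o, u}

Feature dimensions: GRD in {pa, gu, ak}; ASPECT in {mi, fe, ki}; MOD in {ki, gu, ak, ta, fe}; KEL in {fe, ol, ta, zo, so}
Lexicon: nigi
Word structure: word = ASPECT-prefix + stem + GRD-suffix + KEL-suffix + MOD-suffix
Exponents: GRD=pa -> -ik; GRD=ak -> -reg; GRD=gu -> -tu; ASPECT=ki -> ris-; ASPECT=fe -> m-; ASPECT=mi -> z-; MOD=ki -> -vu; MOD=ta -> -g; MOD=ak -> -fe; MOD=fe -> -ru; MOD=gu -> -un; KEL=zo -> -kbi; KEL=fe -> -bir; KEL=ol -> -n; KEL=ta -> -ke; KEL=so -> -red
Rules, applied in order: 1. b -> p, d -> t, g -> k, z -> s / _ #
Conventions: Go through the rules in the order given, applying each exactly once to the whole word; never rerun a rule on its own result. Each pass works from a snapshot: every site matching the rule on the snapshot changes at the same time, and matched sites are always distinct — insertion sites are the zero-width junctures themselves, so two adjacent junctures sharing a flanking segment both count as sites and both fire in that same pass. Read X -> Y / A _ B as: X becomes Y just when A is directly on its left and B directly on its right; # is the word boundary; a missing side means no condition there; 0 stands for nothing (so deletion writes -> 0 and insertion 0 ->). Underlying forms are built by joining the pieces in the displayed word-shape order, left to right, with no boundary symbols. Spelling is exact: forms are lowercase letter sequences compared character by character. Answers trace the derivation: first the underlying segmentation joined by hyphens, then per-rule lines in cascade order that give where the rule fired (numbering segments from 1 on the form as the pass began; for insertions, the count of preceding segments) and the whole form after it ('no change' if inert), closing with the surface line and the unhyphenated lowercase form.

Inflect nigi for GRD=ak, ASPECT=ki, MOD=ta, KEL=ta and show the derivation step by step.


underlying: ris-nigi-reg-ke-g
1. b -> p, d -> t, g -> k, z -> s / _ #: fires at position(s) 13: risnigiregkek
surface: risnigiregkek
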